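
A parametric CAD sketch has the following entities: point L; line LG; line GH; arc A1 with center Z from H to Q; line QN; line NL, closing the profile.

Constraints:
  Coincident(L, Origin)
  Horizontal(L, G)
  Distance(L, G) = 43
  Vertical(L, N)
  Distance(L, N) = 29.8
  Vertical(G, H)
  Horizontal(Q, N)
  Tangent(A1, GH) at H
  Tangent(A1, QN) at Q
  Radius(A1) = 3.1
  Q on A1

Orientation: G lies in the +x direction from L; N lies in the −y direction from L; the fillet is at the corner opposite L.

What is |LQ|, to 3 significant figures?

49.8

The virtual corner opposite L is at (43.0, -29.8). The tangent condition forces ZH to be normal to GH and the tangent condition forces ZQ to be normal to QN, with radius 3.1, so the center Z sits 3.1 in from both sides at Z = (39.9, -26.7). That places the tangent points at H = (43.0, -26.7) on GH and Q = (39.9, -29.8) on QN. Then |LQ| = |Q − L| = 49.8.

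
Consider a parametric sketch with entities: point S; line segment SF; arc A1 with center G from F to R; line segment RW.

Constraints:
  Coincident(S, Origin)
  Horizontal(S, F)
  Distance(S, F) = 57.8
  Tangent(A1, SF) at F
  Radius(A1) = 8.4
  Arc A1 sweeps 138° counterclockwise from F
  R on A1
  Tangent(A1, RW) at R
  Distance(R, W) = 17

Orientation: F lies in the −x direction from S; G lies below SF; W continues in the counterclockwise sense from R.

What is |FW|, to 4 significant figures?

26.95

On A1, F sits at bearing 90° from G; a 138° counterclockwise sweep puts R at bearing 228°, so R = G + 8.4·(cos 228°, sin 228°) = (-63.42, -14.64). Since A1 is tangent to RW there, GR ⟂ RW, so RW runs along (−sin 228°, cos 228°); with |RW| = 17.0, W = (-50.79, -26.02). Then |FW| = |W − F| = 26.95.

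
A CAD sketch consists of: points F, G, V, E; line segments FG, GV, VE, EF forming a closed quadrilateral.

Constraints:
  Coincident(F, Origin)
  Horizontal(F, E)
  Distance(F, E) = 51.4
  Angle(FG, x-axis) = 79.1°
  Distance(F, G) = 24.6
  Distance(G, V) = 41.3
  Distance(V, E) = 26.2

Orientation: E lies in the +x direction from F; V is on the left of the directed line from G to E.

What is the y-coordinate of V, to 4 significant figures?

25.62

F is at the origin; F and E share the same y with |FE| = 51.4 and E in +x, so E = (51.4, 0). FG runs at 79.1° with |FG| = 24.6, so G = (4.652, 24.16). V is determined by |GV| = 41.3 and |VE| = 26.2 together: it lies at the intersection of circle(G, 41.3) and circle(E, 26.2). With |GE| = 52.62, the foot of the radical line on GE is 36.00 from G and the perpendicular offset is √(41.3² − 36.00²) = 20.25. Taking the left-of-GE solution: V = (45.93, 25.62).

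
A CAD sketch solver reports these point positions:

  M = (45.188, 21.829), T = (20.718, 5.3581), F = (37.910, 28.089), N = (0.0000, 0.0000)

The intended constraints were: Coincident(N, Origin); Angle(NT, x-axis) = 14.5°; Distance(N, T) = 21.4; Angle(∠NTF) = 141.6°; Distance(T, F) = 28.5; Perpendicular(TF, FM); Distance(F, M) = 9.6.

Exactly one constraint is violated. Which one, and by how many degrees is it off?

Perpendicular(TF, FM) — off by 3.60°.

N = (0.00, 0.00) ✓; NT at 14.50° ✓; |NT| = 21.40 ✓; ∠NTF = 141.6° ✓; |TF| = 28.50 ✓; ∠(TF, FM) = 93.60° ✗; |FM| = 9.600 ✓.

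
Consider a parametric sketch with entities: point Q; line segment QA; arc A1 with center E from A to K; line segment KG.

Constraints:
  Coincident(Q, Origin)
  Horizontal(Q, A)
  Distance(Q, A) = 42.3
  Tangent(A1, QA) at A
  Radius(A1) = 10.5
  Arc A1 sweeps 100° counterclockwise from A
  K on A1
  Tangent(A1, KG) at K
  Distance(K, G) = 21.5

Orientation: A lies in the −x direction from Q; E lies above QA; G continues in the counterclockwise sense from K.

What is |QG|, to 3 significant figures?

48.9

Q is at the origin; QA is horizontal with |QA| = 42.3 and A on the −x side, so A = (-42.3, 0.00). Since A1 is tangent to QA there, EA ⟂ QA, so E = A + (0, 10.5) = (-42.3, 10.5). On A1, A sits at bearing -90° from E; a 100° counterclockwise sweep puts K at bearing 10°, so K = E + 10.5·(cos 10°, sin 10°) = (-32.0, 12.3). Tangency of A1 to KG means the radius EK is perpendicular to KG, so KG runs along (−sin 10°, cos 10°); with |KG| = 21.5, G = (-35.7, 33.5). Then |QG| = |G − Q| = 48.9.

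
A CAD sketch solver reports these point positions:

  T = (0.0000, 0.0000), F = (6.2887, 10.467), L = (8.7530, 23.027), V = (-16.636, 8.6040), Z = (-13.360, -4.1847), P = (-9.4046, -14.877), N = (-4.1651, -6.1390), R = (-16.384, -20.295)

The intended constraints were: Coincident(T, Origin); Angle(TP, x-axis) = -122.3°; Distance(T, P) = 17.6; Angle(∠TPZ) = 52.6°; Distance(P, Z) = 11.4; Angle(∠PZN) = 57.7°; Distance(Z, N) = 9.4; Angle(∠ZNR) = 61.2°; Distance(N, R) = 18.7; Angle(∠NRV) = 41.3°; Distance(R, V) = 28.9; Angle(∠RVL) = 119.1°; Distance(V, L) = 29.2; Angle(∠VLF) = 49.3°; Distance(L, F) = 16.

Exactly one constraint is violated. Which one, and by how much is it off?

Distance(L, F) = 16 — off by 3.20.

T = (0.00, 0.00) ✓; TP at -122.3° ✓; |TP| = 17.60 ✓; ∠TPZ = 52.60° ✓; |PZ| = 11.40 ✓; ∠PZN = 57.70° ✓; |ZN| = 9.400 ✓; ∠ZNR = 61.20° ✓; |NR| = 18.70 ✓; ∠NRV = 41.30° ✓; |RV| = 28.90 ✓; ∠RVL = 119.1° ✓; |VL| = 29.20 ✓; ∠VLF = 49.30° ✓; |LF| = 12.80 ✗.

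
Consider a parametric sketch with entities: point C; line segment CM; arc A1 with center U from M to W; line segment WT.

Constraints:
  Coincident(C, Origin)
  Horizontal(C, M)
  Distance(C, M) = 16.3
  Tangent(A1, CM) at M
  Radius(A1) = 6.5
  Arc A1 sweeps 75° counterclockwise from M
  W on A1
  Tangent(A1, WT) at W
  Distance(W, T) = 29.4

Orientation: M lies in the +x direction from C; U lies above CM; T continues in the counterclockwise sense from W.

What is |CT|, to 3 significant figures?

44.9

C is at the origin; CM is horizontal with |CM| = 16.3 and M on the +x side, so M = (16.3, 0.00). The tangent condition forces UM to be normal to CM, so U = M + (0, 6.5) = (16.3, 6.50). On A1, M sits at bearing -90° from U; a 75° counterclockwise sweep puts W at bearing -15°, so W = U + 6.5·(cos -15°, sin -15°) = (22.6, 4.82). Since A1 is tangent to WT there, UW ⟂ WT, so WT runs along (−sin -15°, cos -15°); with |WT| = 29.4, T = (30.2, 33.2). Then |CT| = |T − C| = 44.9.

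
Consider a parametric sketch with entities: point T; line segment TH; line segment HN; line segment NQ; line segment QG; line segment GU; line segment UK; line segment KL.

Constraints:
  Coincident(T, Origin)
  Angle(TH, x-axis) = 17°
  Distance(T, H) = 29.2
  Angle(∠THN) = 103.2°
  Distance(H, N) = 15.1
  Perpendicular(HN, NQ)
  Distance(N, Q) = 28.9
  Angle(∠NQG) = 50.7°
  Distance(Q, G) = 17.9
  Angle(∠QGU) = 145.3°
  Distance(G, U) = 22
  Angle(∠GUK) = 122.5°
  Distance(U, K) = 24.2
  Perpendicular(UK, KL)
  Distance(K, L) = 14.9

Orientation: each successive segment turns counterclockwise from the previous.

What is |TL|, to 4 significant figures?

49.65

T is at the origin; TH runs at 17.0° with length 29.2, so H = (27.92, 8.537). ∠THN = 103.2° gives HN at 93.80° from the x-axis; with |HN| = 15.1, N = (26.92, 23.60). HN ⟂ NQ, so NQ runs at -176.2°; with |NQ| = 28.9, Q = (-1.913, 21.69). ∠NQG = 50.7° gives QG at -46.90° from the x-axis; with |QG| = 17.9, G = (10.32, 8.619). ∠QGU = 145.3° gives GU at -12.20° from the x-axis; with |GU| = 22.0, U = (31.82, 3.970). ∠GUK = 122.5° gives UK at 45.30° from the x-axis; with |UK| = 24.2, K = (48.84, 21.17). The perpendicularity gives KL at right angles to UK, so KL runs at 135.3°; with |KL| = 14.9, L = (38.25, 31.65). Then |TL| = |L − T| = 49.65.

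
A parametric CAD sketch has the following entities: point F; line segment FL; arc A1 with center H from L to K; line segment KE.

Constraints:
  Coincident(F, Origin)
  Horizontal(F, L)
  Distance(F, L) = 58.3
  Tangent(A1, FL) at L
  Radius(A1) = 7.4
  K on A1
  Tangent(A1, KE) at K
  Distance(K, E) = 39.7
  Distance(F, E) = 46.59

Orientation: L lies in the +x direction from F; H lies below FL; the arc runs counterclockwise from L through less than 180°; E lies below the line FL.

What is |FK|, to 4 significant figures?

52.30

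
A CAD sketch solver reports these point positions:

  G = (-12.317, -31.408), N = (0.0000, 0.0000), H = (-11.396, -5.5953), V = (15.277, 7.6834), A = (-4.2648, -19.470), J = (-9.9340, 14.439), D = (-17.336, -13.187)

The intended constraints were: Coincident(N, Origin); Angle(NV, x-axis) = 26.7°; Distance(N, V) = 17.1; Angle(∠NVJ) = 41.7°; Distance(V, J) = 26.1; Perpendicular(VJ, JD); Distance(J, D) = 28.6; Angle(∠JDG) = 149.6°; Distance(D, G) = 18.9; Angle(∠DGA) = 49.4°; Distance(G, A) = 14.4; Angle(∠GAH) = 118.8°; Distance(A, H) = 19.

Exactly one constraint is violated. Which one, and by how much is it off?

Distance(A, H) = 19 — off by 3.40.

N = (0.00, 0.00) ✓; NV at 26.70° ✓; |NV| = 17.10 ✓; ∠NVJ = 41.70° ✓; |VJ| = 26.10 ✓; ∠(VJ, JD) = 90.00° ✓; |JD| = 28.60 ✓; ∠JDG = 149.6° ✓; |DG| = 18.90 ✓; ∠DGA = 49.40° ✓; |GA| = 14.40 ✓; ∠GAH = 118.8° ✓; |AH| = 15.60 ✗.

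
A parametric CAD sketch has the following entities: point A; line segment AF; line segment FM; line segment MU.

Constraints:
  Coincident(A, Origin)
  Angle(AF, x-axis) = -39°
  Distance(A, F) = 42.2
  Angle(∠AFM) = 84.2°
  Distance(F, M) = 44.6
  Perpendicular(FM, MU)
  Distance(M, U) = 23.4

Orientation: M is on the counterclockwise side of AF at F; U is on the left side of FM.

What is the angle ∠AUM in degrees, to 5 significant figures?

114.74°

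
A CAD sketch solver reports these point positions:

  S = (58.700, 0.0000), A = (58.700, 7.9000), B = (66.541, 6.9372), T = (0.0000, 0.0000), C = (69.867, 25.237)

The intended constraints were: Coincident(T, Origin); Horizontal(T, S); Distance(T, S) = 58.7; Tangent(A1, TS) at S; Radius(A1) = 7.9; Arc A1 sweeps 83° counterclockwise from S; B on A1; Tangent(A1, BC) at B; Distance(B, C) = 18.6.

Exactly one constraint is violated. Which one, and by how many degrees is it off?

Tangent(A1, BC) at B — off by 3.30°.

T = (0.00, 0.00) ✓; T.y = 0.00, S.y = 0.00 ✓; |TS| = 58.70 ✓; ∠(AS, ST) = 90.00° ✓; |AS| = 7.900 ✓; bearing(A→B) − bearing(A→S) = 83.00° ✓; |AB| = 7.900 ✓; ∠(AB, BC) = 93.30° ✗; |BC| = 18.60 ✓.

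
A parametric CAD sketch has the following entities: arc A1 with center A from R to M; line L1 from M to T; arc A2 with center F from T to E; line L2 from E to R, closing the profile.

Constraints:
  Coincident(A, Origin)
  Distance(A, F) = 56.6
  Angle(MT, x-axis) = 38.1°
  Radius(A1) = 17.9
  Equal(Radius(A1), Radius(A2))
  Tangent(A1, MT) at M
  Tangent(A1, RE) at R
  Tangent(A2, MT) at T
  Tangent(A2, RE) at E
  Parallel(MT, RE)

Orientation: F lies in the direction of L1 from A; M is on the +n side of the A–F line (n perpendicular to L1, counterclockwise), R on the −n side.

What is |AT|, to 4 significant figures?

59.36

Tangency of A1 to both parallel lines with radius 17.9 puts M and R at A ± 17.9·n: M = (-11.04, 14.09), R = (11.04, -14.09). Equal radii place T and E the same way about F: T = F + 17.9·n = (33.50, 49.01), E = F − 17.9·n = (55.59, 20.84). Then |AT| = |T − A| = 59.36.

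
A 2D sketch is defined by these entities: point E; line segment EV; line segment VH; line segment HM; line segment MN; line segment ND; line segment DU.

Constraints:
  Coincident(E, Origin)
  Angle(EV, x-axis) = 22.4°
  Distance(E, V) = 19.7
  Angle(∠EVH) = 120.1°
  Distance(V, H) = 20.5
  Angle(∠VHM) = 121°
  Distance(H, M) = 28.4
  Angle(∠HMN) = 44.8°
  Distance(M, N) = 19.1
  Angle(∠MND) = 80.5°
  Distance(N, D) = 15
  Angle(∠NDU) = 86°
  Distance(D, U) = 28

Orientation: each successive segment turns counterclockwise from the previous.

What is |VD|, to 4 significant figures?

23.40

∠HMN = 44.8° gives MN at -83.50° from the x-axis; with |MN| = 19.1, N = (0.9582, 26.60). ∠MND = 80.5° gives ND at 16.00° from the x-axis; with |ND| = 15.0, D = (15.38, 30.74). Then |VD| = |D − V| = 23.40.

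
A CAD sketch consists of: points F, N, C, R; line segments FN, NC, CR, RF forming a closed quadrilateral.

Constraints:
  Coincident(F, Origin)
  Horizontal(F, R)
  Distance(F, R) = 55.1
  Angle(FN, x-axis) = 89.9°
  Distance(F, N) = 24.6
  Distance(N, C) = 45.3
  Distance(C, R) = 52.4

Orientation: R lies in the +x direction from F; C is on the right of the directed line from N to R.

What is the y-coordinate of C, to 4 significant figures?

-20.20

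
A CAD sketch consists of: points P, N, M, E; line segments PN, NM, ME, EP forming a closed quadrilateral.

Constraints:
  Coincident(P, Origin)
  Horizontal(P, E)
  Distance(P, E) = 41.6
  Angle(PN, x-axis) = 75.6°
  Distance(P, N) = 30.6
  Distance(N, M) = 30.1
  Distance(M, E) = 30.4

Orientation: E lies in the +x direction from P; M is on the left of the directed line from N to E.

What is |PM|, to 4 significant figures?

48.28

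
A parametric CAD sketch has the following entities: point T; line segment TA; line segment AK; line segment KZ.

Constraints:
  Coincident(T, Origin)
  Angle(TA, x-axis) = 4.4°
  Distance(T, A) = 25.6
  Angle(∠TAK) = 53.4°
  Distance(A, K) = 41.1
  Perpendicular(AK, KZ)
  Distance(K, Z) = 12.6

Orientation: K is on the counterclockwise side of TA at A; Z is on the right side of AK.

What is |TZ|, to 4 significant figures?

42.03

∠TAK = 53.4°, so AK runs at 4.4° + (180° − 53.4°) = 131.0° from the x-axis; with |AK| = 41.1, K = A + 41.1·(cos 131.0°, sin 131.0°) = (-1.439, 32.98). The perpendicularity gives KZ at right angles to AK; with |KZ| = 12.6 on the right of AK, Z = K + 12.6·(0.7547, 0.6561) = (8.070, 41.25). Then |TZ| = |Z − T| = 42.03.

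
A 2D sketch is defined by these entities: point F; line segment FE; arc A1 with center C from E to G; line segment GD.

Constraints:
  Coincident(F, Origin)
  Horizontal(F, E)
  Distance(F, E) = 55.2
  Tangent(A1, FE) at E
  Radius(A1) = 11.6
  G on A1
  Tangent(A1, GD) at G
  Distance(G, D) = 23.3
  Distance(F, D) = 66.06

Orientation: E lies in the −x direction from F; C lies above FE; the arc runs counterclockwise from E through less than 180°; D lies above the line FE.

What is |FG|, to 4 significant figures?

47.56

Checks: |FE| = 55.20 ✓; |CG| = 11.60 ✓; ∠(CG, GD) = 90.00° ✓; |GD| = 23.30 ✓; |FD| = 66.06 ✓.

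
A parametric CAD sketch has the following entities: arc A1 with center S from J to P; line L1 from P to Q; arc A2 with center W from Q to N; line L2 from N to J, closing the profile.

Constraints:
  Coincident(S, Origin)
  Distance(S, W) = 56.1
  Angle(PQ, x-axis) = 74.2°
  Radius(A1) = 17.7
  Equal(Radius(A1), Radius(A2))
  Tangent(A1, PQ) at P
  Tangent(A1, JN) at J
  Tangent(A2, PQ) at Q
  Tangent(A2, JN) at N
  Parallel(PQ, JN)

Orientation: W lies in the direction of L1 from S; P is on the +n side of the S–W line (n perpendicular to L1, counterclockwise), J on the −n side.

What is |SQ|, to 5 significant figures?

58.826

The slot axis is L1's direction at 74.2°, so u = (cos 74.2°, sin 74.2°) = (0.27228, 0.96222) and n = (−sin 74.2°, cos 74.2°) = (-0.96222, 0.27228). S is at the origin and W lies 56.1 along u from S, so W = 56.1·u = (15.275, 53.980). Tangency of A1 to both parallel lines with radius 17.7 puts P and J at S ± 17.7·n: P = (-17.031, 4.8194), J = (17.031, -4.8194). Equal radii place Q and N the same way about W: Q = W + 17.7·n = (-1.7563, 58.800), N = W − 17.7·n = (32.306, 49.161). Then |SQ| = |Q − S| = 58.826.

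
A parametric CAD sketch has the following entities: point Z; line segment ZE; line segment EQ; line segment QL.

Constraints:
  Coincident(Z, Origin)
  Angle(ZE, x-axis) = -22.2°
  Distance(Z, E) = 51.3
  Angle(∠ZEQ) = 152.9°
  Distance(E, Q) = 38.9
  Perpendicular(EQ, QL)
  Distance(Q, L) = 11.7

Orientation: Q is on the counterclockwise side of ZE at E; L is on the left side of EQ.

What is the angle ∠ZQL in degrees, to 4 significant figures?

74.55°

∠ZEQ = 152.9°, so EQ runs at -22.2° + (180° − 152.9°) = 4.900° from the x-axis; with |EQ| = 38.9, Q = E + 38.9·(cos 4.900°, sin 4.900°) = (86.25, -16.06). The perpendicularity gives QL at right angles to EQ; with |QL| = 11.7 on the left of EQ, L = Q + 11.7·(-0.08542, 0.9963) = (85.26, -4.403). Then cos ∠ZQL = QZ·QL / (|QZ||QL|), giving 74.55°.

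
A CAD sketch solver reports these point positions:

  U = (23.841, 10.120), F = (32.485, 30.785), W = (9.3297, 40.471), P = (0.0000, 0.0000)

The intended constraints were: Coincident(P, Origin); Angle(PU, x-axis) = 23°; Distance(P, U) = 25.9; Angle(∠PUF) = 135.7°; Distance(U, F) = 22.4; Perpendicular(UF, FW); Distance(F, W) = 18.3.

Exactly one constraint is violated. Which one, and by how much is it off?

Distance(F, W) = 18.3 — off by 6.80.

P = (0.00, 0.00) ✓; PU at 23.00° ✓; |PU| = 25.90 ✓; ∠PUF = 135.7° ✓; |UF| = 22.40 ✓; ∠(UF, FW) = 90.00° ✓; |FW| = 25.10 ✗.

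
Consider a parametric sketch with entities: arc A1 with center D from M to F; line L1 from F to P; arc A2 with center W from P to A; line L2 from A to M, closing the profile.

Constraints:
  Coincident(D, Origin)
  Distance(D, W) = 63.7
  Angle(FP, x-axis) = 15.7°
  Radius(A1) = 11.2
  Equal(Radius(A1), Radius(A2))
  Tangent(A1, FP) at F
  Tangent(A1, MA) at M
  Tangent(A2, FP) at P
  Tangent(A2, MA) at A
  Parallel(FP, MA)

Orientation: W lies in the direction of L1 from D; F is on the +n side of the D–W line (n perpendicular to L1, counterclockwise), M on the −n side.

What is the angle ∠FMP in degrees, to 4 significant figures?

70.63°

The slot axis is L1's direction at 15.7°, so u = (cos 15.7°, sin 15.7°) = (0.9627, 0.2706) and n = (−sin 15.7°, cos 15.7°) = (-0.2706, 0.9627). D is at the origin and W lies 63.7 along u from D, so W = 63.7·u = (61.32, 17.24). Tangency of A1 to both parallel lines with radius 11.2 puts F and M at D ± 11.2·n: F = (-3.031, 10.78), M = (3.031, -10.78). Equal radii place P and A the same way about W: P = W + 11.2·n = (58.29, 28.02), A = W − 11.2·n = (64.35, 6.455). Then cos ∠FMP = MF·MP / (|MF||MP|), giving 70.63°.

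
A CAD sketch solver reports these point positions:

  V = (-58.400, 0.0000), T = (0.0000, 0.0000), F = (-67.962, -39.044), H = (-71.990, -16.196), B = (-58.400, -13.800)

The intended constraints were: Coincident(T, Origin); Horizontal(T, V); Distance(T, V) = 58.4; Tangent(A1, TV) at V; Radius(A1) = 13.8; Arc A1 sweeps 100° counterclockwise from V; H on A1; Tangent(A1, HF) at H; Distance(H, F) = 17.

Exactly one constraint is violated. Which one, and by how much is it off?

Distance(H, F) = 17 — off by 6.20.

T = (0.00, 0.00) ✓; T.y = 0.00, V.y = 0.00 ✓; |TV| = 58.40 ✓; ∠(BV, VT) = 90.00° ✓; |BV| = 13.80 ✓; bearing(B→H) − bearing(B→V) = 100.0° ✓; |BH| = 13.80 ✓; ∠(BH, HF) = 90.00° ✓; |HF| = 23.20 ✗.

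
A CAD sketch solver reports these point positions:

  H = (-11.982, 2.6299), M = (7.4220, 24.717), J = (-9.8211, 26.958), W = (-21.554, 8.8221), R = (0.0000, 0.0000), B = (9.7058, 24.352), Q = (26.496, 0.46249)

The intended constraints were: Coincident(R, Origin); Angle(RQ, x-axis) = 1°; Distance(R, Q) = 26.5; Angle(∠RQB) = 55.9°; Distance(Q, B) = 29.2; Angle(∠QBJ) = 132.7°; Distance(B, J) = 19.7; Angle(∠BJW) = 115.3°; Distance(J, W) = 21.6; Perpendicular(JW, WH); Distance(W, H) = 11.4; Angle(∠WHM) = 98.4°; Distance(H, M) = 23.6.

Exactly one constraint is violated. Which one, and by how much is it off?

Distance(H, M) = 23.6 — off by 5.80.

R = (0.00, 0.00) ✓; RQ at 1.000° ✓; |RQ| = 26.50 ✓; ∠RQB = 55.90° ✓; |QB| = 29.20 ✓; ∠QBJ = 132.7° ✓; |BJ| = 19.70 ✓; ∠BJW = 115.3° ✓; |JW| = 21.60 ✓; ∠(JW, WH) = 90.00° ✓; |WH| = 11.40 ✓; ∠WHM = 98.40° ✓; |HM| = 29.40 ✗.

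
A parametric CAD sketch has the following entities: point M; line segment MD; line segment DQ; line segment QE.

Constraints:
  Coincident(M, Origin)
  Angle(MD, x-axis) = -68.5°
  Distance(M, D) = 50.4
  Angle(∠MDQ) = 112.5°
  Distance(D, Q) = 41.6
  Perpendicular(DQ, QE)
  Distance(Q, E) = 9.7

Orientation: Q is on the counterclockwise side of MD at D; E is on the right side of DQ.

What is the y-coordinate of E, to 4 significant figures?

-57.32

M is at the origin; MD runs at -68.5° with length 50.4, so D = 50.4·(cos -68.5°, sin -68.5°) = (18.47, -46.89). ∠MDQ = 112.5°, so DQ runs at -68.5° + (180° − 112.5°) = -1.000° from the x-axis; with |DQ| = 41.6, Q = D + 41.6·(cos -1.000°, sin -1.000°) = (60.07, -47.62). DQ is perpendicular to QE; with |QE| = 9.7 on the right of DQ, E = Q + 9.7·(-0.01745, -0.9998) = (59.90, -57.32). So E.y = -57.32.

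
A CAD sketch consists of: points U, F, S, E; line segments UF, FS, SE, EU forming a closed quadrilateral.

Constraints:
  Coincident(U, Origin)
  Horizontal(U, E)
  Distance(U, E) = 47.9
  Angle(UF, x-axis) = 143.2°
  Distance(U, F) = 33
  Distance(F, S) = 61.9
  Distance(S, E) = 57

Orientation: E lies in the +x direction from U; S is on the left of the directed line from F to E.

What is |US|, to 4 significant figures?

58.72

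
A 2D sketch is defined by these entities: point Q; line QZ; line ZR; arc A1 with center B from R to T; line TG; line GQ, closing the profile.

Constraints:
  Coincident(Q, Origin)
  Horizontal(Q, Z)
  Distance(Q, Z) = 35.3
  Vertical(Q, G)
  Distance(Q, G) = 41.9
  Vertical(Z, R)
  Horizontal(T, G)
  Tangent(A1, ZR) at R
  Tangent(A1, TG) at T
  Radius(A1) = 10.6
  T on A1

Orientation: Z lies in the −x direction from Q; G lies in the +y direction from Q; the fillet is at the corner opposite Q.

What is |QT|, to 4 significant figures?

48.64

The virtual corner opposite Q is at (-35.30, 41.90). Since A1 is tangent to ZR there, BR ⟂ ZR and A1 meets TG tangentially, so BT is at right angles to TG, with radius 10.6, so the center B sits 10.6 in from both sides at B = (-24.70, 31.30). That places the tangent points at R = (-35.30, 31.30) on ZR and T = (-24.70, 41.90) on TG. Then |QT| = |T − Q| = 48.64.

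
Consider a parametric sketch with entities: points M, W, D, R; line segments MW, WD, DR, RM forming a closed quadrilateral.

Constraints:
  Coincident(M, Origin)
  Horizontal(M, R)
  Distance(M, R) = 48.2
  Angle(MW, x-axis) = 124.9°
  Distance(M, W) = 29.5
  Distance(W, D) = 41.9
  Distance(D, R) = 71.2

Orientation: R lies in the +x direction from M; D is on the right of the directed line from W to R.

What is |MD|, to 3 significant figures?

27.2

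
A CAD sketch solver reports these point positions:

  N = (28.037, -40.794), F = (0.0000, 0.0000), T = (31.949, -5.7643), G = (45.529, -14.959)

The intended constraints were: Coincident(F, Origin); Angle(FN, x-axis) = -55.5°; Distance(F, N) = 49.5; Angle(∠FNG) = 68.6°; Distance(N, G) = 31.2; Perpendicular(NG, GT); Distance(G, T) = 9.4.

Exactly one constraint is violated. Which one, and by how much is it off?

Distance(G, T) = 9.4 — off by 7.00.

F = (0.00, 0.00) ✓; FN at -55.50° ✓; |FN| = 49.50 ✓; ∠FNG = 68.60° ✓; |NG| = 31.20 ✓; ∠(NG, GT) = 90.00° ✓; |GT| = 16.40 ✗.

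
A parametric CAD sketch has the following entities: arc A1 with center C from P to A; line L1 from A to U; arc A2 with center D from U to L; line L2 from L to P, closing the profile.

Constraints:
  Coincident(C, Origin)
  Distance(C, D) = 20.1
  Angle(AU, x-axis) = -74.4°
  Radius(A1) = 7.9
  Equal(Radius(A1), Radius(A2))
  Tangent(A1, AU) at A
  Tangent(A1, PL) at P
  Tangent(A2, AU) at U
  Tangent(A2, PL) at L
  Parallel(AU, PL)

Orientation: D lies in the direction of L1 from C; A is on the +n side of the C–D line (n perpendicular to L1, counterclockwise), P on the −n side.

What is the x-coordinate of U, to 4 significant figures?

13.01

Tangency of A1 to both parallel lines with radius 7.9 puts A and P at C ± 7.9·n: A = (7.609, 2.124), P = (-7.609, -2.124). Equal radii place U and L the same way about D: U = D + 7.9·n = (13.01, -17.24), L = D − 7.9·n = (-2.204, -21.48). So U.x = 13.01.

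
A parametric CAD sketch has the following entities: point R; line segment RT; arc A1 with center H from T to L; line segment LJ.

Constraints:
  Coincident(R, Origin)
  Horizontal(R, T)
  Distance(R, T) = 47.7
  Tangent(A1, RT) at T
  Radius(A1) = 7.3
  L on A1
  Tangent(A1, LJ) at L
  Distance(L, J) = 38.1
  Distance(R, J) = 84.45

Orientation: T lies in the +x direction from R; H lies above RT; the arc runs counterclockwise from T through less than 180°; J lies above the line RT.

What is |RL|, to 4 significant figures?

53.16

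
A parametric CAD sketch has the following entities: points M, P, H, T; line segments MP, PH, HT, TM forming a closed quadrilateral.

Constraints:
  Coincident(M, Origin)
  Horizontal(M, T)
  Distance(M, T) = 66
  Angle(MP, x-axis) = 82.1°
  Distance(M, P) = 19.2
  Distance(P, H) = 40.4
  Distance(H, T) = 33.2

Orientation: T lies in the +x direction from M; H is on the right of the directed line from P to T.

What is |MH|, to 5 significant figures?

34.269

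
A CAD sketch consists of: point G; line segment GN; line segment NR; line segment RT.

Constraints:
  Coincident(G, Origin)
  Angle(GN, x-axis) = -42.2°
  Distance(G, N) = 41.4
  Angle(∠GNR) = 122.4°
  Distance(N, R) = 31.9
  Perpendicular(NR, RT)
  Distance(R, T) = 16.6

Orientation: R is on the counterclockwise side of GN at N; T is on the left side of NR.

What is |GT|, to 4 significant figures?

57.11

G is at the origin; GN runs at -42.2° with length 41.4, so N = 41.4·(cos -42.2°, sin -42.2°) = (30.67, -27.81). ∠GNR = 122.4°, so NR runs at -42.2° + (180° − 122.4°) = 15.40° from the x-axis; with |NR| = 31.9, R = N + 31.9·(cos 15.40°, sin 15.40°) = (61.42, -19.34). NR ⟂ RT; with |RT| = 16.6 on the left of NR, T = R + 16.6·(-0.2656, 0.9641) = (57.02, -3.334). Then |GT| = |T − G| = 57.11.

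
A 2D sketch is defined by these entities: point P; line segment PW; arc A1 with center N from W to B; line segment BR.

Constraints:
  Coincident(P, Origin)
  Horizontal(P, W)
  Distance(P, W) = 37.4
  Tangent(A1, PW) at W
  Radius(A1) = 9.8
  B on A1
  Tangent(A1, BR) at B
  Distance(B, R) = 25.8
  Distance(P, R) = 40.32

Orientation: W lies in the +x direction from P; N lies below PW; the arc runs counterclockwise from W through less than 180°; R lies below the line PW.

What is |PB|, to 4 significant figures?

28.89

Checks: |NW| = 9.800 ✓; |NB| = 9.800 ✓; ∠(NB, BR) = 90.00° ✓; |BR| = 25.80 ✓; |PR| = 40.32 ✓.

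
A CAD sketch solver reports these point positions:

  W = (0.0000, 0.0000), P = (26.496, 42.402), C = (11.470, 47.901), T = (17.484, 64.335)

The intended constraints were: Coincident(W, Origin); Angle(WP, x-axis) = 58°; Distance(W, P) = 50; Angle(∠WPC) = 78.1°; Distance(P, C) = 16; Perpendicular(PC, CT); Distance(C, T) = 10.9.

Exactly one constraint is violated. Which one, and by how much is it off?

Distance(C, T) = 10.9 — off by 6.60.

W = (0.00, 0.00) ✓; WP at 58.00° ✓; |WP| = 50.00 ✓; ∠WPC = 78.10° ✓; |PC| = 16.00 ✓; ∠(PC, CT) = 90.00° ✓; |CT| = 17.50 ✗.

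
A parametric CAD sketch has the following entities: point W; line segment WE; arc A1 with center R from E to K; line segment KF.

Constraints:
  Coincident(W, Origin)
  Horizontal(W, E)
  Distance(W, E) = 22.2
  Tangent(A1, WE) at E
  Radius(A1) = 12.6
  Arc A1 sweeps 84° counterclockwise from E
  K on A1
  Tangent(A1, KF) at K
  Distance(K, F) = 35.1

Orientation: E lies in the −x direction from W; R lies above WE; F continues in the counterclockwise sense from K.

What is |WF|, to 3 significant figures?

46.6

W is at the origin; W and E share the same y with |WE| = 22.2 and E on the −x side, so E = (-22.2, 0.00). Tangency of A1 to WE means the radius RE is perpendicular to WE, so R = E + (0, 12.6) = (-22.2, 12.6). On A1, E sits at bearing -90° from R; an 84° counterclockwise sweep puts K at bearing -6°, so K = R + 12.6·(cos -6°, sin -6°) = (-9.67, 11.3). Tangency of A1 to KF means the radius RK is perpendicular to KF, so KF runs along (−sin -6°, cos -6°); with |KF| = 35.1, F = (-6.00, 46.2). Then |WF| = |F − W| = 46.6.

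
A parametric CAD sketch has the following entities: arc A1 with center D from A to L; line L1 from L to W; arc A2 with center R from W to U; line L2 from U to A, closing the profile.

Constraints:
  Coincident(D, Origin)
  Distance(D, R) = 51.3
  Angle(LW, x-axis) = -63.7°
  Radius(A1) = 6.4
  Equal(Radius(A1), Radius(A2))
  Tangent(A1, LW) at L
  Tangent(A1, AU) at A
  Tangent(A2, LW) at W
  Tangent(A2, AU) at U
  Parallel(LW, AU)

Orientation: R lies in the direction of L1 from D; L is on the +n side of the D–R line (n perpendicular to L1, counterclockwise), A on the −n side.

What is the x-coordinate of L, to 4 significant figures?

5.738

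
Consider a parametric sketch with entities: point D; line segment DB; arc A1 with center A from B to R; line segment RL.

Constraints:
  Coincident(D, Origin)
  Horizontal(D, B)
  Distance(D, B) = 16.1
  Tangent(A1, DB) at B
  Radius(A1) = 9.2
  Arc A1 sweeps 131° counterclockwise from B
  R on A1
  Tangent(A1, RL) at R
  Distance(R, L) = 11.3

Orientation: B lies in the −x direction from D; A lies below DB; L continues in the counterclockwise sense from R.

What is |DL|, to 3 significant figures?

28.4

D is at the origin; DB is horizontal with |DB| = 16.1 and B on the −x side, so B = (-16.1, 0.00). A1 meets DB tangentially, so AB is at right angles to DB, so A = B + (0, -9.2) = (-16.1, -9.20). On A1, B sits at bearing 90° from A; a 131° counterclockwise sweep puts R at bearing 221°, so R = A + 9.2·(cos 221°, sin 221°) = (-23.0, -15.2). A1 meets RL tangentially, so AR is at right angles to RL, so RL runs along (−sin 221°, cos 221°); with |RL| = 11.3, L = (-15.6, -23.8). Then |DL| = |L − D| = 28.4.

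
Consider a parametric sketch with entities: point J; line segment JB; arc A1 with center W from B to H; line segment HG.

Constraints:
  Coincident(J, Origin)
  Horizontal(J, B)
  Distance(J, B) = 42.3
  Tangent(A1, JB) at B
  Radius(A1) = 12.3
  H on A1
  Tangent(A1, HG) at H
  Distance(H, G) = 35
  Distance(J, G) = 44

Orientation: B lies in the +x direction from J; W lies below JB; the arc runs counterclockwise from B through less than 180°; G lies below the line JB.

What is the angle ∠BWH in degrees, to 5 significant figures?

68.159°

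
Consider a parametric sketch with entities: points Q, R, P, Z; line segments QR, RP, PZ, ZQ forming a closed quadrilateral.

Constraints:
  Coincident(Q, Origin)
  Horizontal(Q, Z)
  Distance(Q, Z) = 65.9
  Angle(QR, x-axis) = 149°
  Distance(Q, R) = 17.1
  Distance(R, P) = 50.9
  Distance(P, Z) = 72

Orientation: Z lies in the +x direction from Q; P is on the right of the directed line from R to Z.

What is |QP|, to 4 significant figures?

38.51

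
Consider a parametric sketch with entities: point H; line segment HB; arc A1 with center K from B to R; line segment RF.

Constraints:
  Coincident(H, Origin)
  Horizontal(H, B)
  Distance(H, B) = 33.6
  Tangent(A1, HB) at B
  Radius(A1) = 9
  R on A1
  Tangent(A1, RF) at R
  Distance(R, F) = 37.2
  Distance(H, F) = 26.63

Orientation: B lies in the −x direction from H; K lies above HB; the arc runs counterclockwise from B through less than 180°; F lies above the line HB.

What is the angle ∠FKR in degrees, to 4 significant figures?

76.40°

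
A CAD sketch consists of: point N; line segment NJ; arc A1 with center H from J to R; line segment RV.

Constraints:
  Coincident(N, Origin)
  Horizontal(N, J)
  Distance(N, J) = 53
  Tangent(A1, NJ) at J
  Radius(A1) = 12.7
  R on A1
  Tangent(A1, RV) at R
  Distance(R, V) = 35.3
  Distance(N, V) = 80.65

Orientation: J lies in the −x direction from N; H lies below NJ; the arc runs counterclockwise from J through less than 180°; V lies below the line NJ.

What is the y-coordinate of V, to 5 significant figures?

-48.407

N is at the origin; N and J share the same y with |NJ| = 53.0 and J on the −x side, so J = (-53.000, 0.0000). Tangency of A1 to NJ means the radius HJ is perpendicular to NJ, so H = J + (0, -12.7) = (-53.000, -12.700). Since HR ⟂ RV (tangency), |HV| = √(12.7² + 35.3²) = 37.515 regardless of where R sits on A1. So V lies on both circle(N, 80.65) and circle(H, 37.515); the below-NJ intersection is V = (-64.508, -48.407). R is the foot of the tangent from V: R = (-65.693, -13.126).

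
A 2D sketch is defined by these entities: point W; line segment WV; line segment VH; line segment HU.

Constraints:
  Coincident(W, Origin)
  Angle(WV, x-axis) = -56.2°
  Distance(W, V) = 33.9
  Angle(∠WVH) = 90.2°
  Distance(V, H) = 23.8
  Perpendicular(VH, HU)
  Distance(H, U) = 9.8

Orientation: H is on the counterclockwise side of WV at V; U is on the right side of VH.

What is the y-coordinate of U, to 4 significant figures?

-23.16

W is at the origin; WV runs at -56.2° with length 33.9, so V = 33.9·(cos -56.2°, sin -56.2°) = (18.86, -28.17). ∠WVH = 90.2°, so VH runs at -56.2° + (180° − 90.2°) = 33.60° from the x-axis; with |VH| = 23.8, H = V + 23.8·(cos 33.60°, sin 33.60°) = (38.68, -15.00). VH is perpendicular to HU; with |HU| = 9.8 on the right of VH, U = H + 9.8·(0.5534, -0.8329) = (44.11, -23.16). So U.y = -23.16.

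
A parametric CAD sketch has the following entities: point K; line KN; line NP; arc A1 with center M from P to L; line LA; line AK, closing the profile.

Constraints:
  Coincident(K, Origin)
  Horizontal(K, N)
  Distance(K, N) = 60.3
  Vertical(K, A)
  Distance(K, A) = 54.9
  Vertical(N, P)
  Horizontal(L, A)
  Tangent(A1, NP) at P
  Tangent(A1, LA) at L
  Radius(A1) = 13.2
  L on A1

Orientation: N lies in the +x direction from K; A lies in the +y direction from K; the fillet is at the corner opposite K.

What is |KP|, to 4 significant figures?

73.31

The virtual corner opposite K is at (60.30, 54.90). Since A1 is tangent to NP there, MP ⟂ NP and tangency of A1 to LA means the radius ML is perpendicular to LA, with radius 13.2, so the center M sits 13.2 in from both sides at M = (47.10, 41.70). That places the tangent points at P = (60.30, 41.70) on NP and L = (47.10, 54.90) on LA. Then |KP| = |P − K| = 73.31.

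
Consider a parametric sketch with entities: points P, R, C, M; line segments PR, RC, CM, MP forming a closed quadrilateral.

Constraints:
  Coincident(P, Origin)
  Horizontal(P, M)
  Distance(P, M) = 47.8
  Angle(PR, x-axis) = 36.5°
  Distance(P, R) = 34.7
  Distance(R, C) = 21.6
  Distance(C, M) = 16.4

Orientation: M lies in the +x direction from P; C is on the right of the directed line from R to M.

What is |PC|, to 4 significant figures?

31.42

Checks: P = (0.00, 0.00) ✓; |RC| = 21.60 ✓; |CM| = 16.40 ✓.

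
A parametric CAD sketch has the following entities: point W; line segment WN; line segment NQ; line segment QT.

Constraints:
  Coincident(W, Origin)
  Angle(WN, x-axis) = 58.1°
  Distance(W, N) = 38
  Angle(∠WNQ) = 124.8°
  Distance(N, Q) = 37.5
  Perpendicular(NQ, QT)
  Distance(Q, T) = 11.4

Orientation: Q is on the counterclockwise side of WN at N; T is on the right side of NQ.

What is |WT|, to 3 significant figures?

72.9

W is at the origin; WN runs at 58.1° with length 38.0, so N = 38.0·(cos 58.1°, sin 58.1°) = (20.1, 32.3). ∠WNQ = 124.8°, so NQ runs at 58.1° + (180° − 124.8°) = 113° from the x-axis; with |NQ| = 37.5, Q = N + 37.5·(cos 113°, sin 113°) = (5.25, 66.7). The perpendicularity gives QT at right angles to NQ; with |QT| = 11.4 on the right of NQ, T = Q + 11.4·(0.918, 0.396) = (15.7, 71.2). Then |WT| = |T − W| = 72.9.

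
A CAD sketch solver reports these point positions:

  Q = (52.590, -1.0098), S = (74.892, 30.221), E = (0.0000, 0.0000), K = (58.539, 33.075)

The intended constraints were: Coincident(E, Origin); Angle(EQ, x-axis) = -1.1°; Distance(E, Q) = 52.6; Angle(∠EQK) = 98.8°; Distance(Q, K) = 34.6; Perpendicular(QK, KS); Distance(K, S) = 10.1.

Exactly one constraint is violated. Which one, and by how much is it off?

Distance(K, S) = 10.1 — off by 6.50.

E = (0.00, 0.00) ✓; EQ at -1.100° ✓; |EQ| = 52.60 ✓; ∠EQK = 98.80° ✓; |QK| = 34.60 ✓; ∠(QK, KS) = 90.00° ✓; |KS| = 16.60 ✗.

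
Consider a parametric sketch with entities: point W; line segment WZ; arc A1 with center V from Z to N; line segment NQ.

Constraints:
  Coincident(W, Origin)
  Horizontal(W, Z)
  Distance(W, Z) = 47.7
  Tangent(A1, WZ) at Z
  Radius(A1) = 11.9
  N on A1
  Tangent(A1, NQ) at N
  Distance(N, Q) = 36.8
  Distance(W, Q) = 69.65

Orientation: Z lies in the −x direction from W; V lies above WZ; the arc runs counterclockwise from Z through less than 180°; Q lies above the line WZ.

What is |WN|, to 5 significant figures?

39.604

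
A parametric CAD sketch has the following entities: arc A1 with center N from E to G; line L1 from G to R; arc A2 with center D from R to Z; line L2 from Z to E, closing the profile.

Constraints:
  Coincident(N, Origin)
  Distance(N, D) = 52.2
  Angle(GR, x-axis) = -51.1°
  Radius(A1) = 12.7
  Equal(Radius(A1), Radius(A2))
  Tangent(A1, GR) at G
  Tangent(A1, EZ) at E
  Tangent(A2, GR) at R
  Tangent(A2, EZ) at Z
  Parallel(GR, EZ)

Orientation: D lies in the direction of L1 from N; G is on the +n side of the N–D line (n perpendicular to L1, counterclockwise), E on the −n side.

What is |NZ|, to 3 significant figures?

53.7

Tangency of A1 to both parallel lines with radius 12.7 puts G and E at N ± 12.7·n: G = (9.88, 7.98), E = (-9.88, -7.98). Equal radii place R and Z the same way about D: R = D + 12.7·n = (42.7, -32.6), Z = D − 12.7·n = (22.9, -48.6). Then |NZ| = |Z − N| = 53.7.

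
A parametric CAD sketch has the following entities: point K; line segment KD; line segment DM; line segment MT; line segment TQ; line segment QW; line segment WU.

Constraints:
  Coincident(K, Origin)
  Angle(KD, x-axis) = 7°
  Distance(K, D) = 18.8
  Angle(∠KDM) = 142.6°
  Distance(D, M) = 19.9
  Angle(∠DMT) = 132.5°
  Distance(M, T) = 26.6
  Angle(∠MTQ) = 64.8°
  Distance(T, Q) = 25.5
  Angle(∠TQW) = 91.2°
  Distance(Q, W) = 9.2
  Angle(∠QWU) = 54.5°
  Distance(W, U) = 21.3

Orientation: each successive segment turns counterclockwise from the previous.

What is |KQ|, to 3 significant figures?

32.5

∠DMT = 132.5° gives MT at 91.9° from the x-axis; with |MT| = 26.6, T = (32.0, 42.8). ∠MTQ = 64.8° gives TQ at -153° from the x-axis; with |TQ| = 25.5, Q = (9.30, 31.2). Then |KQ| = |Q − K| = 32.5.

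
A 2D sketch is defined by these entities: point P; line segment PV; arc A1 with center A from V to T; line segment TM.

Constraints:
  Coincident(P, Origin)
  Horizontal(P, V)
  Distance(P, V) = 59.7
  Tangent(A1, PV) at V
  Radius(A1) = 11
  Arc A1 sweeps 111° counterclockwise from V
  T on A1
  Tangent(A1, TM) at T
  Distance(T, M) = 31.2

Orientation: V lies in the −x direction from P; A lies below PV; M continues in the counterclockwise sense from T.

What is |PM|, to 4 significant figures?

73.47

On A1, V sits at bearing 90° from A; a 111° counterclockwise sweep puts T at bearing 201°, so T = A + 11.0·(cos 201°, sin 201°) = (-69.97, -14.94). The tangent condition forces AT to be normal to TM, so TM runs along (−sin 201°, cos 201°); with |TM| = 31.2, M = (-58.79, -44.07). Then |PM| = |M − P| = 73.47.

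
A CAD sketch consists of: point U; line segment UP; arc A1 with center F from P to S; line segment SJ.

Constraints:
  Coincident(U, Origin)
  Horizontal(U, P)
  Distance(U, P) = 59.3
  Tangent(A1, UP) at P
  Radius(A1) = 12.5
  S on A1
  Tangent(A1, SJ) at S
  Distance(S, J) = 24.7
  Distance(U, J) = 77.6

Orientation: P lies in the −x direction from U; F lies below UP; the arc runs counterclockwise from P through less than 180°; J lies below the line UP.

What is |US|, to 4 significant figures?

73.10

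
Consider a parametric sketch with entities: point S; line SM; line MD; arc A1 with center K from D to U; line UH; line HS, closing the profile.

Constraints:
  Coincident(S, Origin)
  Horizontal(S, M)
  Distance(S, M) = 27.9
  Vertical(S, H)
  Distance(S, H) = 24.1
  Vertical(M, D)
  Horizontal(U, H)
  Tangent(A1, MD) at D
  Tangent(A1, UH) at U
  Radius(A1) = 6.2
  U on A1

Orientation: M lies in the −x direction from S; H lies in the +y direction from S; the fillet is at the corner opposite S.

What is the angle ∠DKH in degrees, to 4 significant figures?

164.1°

S is at the origin; SM is horizontal with |SM| = 27.9 and M on the −x side, so M = (-27.90, 0.000). S and H share the same x with |SH| = 24.1 and H on the +y side, so H = (0.000, 24.10). The virtual corner opposite S is at (-27.90, 24.10). Since A1 is tangent to MD there, KD ⟂ MD and A1 meets UH tangentially, so KU is at right angles to UH, with radius 6.2, so the center K sits 6.2 in from both sides at K = (-21.70, 17.90). That places the tangent points at D = (-27.90, 17.90) on MD and U = (-21.70, 24.10) on UH. Then cos ∠DKH = KD·KH / (|KD||KH|), giving 164.1°.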